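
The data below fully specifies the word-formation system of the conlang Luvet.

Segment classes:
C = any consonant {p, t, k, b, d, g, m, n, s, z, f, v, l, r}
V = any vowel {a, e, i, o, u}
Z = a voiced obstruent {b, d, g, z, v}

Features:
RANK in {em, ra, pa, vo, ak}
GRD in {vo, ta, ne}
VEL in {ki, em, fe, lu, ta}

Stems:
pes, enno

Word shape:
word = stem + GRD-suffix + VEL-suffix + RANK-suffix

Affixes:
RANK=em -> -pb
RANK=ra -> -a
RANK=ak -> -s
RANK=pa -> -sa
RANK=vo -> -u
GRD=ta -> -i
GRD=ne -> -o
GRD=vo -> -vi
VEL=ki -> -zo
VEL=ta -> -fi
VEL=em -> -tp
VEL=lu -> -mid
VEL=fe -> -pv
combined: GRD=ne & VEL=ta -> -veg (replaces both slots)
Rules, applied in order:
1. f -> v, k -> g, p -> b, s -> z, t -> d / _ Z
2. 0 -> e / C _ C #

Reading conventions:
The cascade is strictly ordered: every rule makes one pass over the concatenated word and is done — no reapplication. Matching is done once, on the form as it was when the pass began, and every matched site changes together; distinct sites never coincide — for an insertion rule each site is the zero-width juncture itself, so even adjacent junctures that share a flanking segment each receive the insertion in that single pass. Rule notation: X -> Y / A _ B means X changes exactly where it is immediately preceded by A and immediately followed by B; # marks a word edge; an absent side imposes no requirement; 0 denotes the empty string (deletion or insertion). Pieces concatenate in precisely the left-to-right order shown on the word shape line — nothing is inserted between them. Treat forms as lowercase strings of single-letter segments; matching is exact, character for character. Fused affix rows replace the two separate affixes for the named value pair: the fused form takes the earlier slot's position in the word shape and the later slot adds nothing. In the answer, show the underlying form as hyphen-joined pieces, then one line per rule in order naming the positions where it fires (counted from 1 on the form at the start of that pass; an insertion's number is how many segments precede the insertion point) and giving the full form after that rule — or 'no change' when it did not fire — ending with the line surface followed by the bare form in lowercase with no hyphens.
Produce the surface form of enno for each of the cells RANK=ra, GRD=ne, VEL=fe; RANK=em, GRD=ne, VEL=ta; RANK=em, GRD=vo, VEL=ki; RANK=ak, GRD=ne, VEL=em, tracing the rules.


cell RANK=ra, GRD=ne, VEL=fe:
underlying: enno-o-pv-a
1. f -> v, k -> g, p -> b, s -> z, t -> d / _ Z: fires at position(s) 6: ennoobva
2. 0 -> e / C _ C #: no change
surface: ennoobva

cell RANK=em, GRD=ne, VEL=ta:
underlying: enno-veg-pb
1. f -> v, k -> g, p -> b, s -> z, t -> d / _ Z: fires at position(s) 8: ennovegbb
2. 0 -> e / C _ C #: inserts after position(s) 8: ennovegbeb
surface: ennovegbeb

cell RANK=em, GRD=vo, VEL=ki:
underlying: enno-vi-zo-pb
1. f -> v, k -> g, p -> b, s -> z, t -> d / _ Z: fires at position(s) 9: ennovizobb
2. 0 -> e / C _ C #: inserts after position(s) 9: ennovizobeb
surface: ennovizobeb

cell RANK=ak, GRD=ne, VEL=em:
underlying: enno-o-tp-s
1. f -> v, k -> g, p -> b, s -> z, t -> d / _ Z: no change
2. 0 -> e / C _ C #: inserts after position(s) 7: ennootpes
surface: ennootpes


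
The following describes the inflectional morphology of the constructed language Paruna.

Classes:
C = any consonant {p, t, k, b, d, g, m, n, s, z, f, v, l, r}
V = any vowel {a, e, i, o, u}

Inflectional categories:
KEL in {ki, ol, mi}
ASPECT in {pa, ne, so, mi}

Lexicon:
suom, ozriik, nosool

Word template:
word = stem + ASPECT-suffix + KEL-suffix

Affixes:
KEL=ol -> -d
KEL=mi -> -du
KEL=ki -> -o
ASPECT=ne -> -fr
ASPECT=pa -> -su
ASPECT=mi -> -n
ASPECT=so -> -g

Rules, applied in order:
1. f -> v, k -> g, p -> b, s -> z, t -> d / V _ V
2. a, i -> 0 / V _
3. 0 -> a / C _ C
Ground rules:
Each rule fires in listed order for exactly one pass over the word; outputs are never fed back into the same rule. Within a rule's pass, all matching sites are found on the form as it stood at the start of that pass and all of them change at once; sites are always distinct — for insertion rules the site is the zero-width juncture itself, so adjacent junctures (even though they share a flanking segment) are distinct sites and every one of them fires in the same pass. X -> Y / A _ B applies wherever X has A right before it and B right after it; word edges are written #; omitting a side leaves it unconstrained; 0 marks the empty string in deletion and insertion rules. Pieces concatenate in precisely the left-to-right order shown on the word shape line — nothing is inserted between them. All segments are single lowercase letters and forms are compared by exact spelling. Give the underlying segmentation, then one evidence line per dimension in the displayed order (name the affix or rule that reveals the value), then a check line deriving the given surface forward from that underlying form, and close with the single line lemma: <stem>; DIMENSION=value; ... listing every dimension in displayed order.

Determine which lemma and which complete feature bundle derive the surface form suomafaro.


underlying: suom-fr-o
KEL=ki - signalled by the affix -o
ASPECT=ne - signalled by the affix -fr
check: suomfro -> suomfro -> suomfro -> suomafaro
lemma: suom; KEL=ki; ASPECT=ne


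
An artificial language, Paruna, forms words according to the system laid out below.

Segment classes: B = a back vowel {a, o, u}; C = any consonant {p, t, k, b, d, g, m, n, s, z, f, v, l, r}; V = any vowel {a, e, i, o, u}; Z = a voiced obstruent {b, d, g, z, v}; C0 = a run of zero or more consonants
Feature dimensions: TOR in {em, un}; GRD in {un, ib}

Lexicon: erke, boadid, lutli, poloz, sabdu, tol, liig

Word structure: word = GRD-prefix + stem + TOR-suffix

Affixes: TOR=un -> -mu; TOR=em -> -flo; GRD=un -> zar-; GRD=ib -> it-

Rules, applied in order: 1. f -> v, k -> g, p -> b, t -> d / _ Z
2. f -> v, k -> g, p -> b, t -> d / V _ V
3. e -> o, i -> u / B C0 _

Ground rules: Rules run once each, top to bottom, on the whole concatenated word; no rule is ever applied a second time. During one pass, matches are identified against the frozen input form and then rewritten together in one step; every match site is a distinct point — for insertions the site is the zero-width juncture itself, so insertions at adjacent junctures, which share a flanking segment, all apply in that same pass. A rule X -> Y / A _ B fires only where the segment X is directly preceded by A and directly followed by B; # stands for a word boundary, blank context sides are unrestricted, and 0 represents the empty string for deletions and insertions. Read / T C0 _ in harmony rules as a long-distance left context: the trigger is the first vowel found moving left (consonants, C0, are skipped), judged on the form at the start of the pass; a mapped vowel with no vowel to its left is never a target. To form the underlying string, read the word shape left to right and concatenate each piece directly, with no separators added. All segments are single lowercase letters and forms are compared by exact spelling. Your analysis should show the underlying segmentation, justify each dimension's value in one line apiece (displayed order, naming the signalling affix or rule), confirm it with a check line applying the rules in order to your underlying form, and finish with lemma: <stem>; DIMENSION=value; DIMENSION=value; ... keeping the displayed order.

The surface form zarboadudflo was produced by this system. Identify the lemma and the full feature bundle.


underlying: zar-boadid-flo
TOR=em - signalled by the affix -flo
GRD=un - signalled by the affix zar-
check: zarboadidflo -> zarboadidflo -> zarboadidflo -> zarboadudflo
lemma: boadid; TOR=em; GRD=un


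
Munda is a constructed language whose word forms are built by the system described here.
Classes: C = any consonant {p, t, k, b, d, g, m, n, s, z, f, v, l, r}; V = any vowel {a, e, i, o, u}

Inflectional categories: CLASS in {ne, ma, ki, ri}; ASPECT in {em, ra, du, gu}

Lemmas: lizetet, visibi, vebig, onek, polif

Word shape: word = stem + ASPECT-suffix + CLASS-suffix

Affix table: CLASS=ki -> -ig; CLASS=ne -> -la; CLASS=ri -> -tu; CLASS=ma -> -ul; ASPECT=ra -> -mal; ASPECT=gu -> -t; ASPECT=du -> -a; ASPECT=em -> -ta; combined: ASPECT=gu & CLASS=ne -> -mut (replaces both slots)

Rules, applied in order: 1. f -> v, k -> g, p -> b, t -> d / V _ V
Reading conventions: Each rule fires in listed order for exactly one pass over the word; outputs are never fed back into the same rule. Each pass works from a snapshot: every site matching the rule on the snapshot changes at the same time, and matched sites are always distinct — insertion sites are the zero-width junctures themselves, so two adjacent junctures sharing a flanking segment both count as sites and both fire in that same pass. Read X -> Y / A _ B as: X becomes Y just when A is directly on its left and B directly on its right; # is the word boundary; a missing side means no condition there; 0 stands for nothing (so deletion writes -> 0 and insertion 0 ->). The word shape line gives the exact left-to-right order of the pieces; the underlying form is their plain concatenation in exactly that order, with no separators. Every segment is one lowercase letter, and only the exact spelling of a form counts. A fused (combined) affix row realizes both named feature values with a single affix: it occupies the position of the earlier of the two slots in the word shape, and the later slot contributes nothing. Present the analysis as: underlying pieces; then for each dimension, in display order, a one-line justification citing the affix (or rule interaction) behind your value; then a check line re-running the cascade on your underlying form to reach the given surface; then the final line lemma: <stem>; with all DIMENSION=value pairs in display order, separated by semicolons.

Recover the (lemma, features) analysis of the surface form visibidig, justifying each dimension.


underlying: visibi-t-ig
CLASS=ki - signalled by the affix -ig
ASPECT=gu - signalled by the affix -t
check: visibitig -> visibidig
lemma: visibi; CLASS=ki; ASPECT=gu


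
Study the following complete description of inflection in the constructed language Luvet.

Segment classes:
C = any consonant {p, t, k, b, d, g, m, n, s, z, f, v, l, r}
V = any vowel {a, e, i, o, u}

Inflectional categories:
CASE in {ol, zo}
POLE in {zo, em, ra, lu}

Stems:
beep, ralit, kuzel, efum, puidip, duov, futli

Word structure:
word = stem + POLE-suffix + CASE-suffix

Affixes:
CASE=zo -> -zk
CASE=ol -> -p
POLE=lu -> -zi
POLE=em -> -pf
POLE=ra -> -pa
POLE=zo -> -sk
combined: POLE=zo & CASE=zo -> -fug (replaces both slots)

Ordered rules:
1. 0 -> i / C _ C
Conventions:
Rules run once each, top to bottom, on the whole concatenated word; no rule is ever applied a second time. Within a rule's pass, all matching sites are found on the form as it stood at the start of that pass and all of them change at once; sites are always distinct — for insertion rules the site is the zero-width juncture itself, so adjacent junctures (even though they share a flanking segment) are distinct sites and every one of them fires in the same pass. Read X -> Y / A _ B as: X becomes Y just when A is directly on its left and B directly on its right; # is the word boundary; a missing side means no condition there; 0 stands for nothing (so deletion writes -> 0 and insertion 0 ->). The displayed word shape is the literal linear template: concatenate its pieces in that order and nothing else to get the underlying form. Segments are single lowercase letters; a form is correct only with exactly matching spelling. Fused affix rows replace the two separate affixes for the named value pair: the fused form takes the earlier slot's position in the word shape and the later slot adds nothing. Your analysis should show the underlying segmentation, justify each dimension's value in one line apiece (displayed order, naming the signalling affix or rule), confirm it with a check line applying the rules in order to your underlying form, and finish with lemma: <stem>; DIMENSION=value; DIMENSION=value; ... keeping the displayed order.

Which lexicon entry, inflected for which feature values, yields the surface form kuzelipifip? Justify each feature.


underlying: kuzel-pf-p
CASE=ol - signalled by the affix -p
POLE=em - signalled by the affix -pf
check: kuzelpfp -> kuzelipifip
lemma: kuzel; CASE=ol; POLE=em


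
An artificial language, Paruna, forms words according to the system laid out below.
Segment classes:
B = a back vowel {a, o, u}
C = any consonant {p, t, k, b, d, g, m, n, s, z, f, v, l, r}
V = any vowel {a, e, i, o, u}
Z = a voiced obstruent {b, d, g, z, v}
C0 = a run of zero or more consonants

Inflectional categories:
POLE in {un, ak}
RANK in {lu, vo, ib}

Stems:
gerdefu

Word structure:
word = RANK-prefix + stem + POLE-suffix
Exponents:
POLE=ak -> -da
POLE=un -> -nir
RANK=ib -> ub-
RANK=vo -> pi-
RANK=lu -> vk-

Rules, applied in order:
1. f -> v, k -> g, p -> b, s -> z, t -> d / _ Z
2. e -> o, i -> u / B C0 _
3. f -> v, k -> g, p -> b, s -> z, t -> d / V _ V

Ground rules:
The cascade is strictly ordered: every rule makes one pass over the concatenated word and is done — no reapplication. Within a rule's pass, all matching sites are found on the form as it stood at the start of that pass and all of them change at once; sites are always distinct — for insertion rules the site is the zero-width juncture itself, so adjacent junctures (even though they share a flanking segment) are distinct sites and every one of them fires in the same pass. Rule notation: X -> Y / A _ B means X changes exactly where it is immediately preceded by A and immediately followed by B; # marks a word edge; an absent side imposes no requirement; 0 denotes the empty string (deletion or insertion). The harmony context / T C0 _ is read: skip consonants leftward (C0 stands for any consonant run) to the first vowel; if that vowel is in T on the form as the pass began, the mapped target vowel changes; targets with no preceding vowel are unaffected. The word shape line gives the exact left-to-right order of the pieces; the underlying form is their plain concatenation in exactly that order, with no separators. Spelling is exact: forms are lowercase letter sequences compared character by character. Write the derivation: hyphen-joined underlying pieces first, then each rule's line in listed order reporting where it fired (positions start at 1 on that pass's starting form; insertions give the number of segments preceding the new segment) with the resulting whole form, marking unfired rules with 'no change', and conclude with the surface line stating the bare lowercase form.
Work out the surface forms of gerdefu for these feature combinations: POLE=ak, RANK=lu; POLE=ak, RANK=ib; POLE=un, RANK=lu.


cell POLE=ak, RANK=lu:
underlying: vk-gerdefu-da
1. f -> v, k -> g, p -> b, s -> z, t -> d / _ Z: fires at position(s) 2: vggerdefuda
2. e -> o, i -> u / B C0 _: no change
3. f -> v, k -> g, p -> b, s -> z, t -> d / V _ V: fires at position(s) 8: vggerdevuda
surface: vggerdevuda

cell POLE=ak, RANK=ib:
underlying: ub-gerdefu-da
1. f -> v, k -> g, p -> b, s -> z, t -> d / _ Z: no change
2. e -> o, i -> u / B C0 _: fires at position(s) 4: ubgordefuda
3. f -> v, k -> g, p -> b, s -> z, t -> d / V _ V: fires at position(s) 8: ubgordevuda
surface: ubgordevuda

cell POLE=un, RANK=lu:
underlying: vk-gerdefu-nir
1. f -> v, k -> g, p -> b, s -> z, t -> d / _ Z: fires at position(s) 2: vggerdefunir
2. e -> o, i -> u / B C0 _: fires at position(s) 11: vggerdefunur
3. f -> v, k -> g, p -> b, s -> z, t -> d / V _ V: fires at position(s) 8: vggerdevunur
surface: vggerdevunur


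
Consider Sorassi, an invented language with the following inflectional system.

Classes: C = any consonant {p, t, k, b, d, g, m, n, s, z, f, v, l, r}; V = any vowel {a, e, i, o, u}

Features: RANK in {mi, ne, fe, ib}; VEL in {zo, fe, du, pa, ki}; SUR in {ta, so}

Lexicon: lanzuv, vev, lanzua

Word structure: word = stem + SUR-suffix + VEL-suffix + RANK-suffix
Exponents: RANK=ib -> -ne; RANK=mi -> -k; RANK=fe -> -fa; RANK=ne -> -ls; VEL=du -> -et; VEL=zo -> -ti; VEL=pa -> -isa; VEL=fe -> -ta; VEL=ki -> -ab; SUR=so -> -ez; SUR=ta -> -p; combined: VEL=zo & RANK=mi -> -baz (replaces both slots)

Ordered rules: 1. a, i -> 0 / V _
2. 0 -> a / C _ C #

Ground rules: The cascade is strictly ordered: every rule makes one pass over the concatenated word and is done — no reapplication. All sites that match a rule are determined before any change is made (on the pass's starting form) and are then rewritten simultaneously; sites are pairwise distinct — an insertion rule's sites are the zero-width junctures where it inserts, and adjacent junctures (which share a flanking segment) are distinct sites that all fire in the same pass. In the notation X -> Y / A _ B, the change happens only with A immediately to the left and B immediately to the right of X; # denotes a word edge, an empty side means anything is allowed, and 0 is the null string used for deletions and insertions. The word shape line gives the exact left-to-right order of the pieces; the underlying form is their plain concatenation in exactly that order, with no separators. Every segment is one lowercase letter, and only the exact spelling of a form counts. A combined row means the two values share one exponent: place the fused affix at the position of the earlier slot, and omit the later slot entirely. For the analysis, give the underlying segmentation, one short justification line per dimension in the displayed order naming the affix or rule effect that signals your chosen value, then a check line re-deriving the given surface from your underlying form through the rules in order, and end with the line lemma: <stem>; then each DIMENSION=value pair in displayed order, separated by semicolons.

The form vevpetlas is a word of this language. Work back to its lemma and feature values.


underlying: vev-p-et-ls
RANK=ne - signalled by the affix -ls
VEL=du - signalled by the affix -et
SUR=ta - signalled by the affix -p
check: vevpetls -> vevpetls -> vevpetlas
lemma: vev; RANK=ne; VEL=du; SUR=ta


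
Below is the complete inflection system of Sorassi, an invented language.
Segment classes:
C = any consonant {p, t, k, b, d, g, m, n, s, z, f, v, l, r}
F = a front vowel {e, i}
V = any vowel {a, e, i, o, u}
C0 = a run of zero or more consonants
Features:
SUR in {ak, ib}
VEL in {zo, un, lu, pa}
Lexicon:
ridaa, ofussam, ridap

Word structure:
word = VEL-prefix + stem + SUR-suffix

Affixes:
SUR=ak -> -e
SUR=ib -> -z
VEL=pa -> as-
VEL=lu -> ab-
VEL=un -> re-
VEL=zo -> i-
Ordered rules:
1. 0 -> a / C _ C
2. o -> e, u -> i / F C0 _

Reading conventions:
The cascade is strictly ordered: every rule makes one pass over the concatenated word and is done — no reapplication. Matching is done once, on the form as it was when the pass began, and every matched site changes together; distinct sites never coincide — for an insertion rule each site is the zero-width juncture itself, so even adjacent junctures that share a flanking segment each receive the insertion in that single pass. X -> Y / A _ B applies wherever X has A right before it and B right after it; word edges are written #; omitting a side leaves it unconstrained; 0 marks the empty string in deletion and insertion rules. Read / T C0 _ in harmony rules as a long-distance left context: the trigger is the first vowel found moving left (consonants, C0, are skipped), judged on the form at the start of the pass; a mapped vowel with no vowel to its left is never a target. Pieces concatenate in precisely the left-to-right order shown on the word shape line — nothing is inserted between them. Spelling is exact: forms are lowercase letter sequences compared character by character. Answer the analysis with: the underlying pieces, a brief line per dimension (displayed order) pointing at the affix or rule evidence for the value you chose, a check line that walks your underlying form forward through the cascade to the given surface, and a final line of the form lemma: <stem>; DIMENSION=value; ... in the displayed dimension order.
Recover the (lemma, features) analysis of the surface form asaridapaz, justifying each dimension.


underlying: as-ridap-z
SUR=ib - signalled by the affix -z
VEL=pa - signalled by the affix as-
check: asridapz -> asaridapaz -> asaridapaz
lemma: ridap; SUR=ib; VEL=pa


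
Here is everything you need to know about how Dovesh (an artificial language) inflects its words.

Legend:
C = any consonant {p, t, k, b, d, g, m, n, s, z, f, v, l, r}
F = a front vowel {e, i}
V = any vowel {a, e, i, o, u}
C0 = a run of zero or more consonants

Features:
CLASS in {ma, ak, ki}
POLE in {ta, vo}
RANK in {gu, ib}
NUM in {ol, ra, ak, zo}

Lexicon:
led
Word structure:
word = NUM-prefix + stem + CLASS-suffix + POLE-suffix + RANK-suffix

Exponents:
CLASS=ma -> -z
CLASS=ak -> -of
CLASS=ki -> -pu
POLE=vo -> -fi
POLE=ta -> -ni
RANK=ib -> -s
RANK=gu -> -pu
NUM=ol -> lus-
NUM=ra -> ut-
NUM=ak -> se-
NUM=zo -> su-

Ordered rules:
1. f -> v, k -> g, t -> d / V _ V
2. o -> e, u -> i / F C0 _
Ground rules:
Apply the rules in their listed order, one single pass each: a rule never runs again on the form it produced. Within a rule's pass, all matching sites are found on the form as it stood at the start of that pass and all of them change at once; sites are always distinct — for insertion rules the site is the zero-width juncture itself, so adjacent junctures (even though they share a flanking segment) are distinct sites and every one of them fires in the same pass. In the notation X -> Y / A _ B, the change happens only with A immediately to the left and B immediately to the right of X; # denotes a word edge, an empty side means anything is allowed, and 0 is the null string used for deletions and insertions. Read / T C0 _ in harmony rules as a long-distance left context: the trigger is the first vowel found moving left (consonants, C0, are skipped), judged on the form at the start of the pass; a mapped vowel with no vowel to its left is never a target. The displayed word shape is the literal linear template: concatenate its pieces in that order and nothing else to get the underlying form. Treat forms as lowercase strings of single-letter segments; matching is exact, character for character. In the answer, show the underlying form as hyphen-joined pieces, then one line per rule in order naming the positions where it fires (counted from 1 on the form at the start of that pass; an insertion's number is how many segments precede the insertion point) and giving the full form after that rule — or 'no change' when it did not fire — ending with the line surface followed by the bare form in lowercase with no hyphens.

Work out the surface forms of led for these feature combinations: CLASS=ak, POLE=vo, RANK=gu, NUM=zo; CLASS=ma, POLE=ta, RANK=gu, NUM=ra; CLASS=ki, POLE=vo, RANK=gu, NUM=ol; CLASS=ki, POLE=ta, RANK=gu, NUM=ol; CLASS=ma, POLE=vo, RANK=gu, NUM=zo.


cell CLASS=ak, POLE=vo, RANK=gu, NUM=zo:
underlying: su-led-of-fi-pu
1. f -> v, k -> g, t -> d / V _ V: no change
2. o -> e, u -> i / F C0 _: fires at position(s) 6, 11: suledeffipi
surface: suledeffipi

cell CLASS=ma, POLE=ta, RANK=gu, NUM=ra:
underlying: ut-led-z-ni-pu
1. f -> v, k -> g, t -> d / V _ V: no change
2. o -> e, u -> i / F C0 _: fires at position(s) 10: utledznipi
surface: utledznipi

cell CLASS=ki, POLE=vo, RANK=gu, NUM=ol:
underlying: lus-led-pu-fi-pu
1. f -> v, k -> g, t -> d / V _ V: fires at position(s) 9: lusledpuvipu
2. o -> e, u -> i / F C0 _: fires at position(s) 8, 12: lusledpivipi
surface: lusledpivipi

cell CLASS=ki, POLE=ta, RANK=gu, NUM=ol:
underlying: lus-led-pu-ni-pu
1. f -> v, k -> g, t -> d / V _ V: no change
2. o -> e, u -> i / F C0 _: fires at position(s) 8, 12: lusledpinipi
surface: lusledpinipi

cell CLASS=ma, POLE=vo, RANK=gu, NUM=zo:
underlying: su-led-z-fi-pu
1. f -> v, k -> g, t -> d / V _ V: no change
2. o -> e, u -> i / F C0 _: fires at position(s) 10: suledzfipi
surface: suledzfipi


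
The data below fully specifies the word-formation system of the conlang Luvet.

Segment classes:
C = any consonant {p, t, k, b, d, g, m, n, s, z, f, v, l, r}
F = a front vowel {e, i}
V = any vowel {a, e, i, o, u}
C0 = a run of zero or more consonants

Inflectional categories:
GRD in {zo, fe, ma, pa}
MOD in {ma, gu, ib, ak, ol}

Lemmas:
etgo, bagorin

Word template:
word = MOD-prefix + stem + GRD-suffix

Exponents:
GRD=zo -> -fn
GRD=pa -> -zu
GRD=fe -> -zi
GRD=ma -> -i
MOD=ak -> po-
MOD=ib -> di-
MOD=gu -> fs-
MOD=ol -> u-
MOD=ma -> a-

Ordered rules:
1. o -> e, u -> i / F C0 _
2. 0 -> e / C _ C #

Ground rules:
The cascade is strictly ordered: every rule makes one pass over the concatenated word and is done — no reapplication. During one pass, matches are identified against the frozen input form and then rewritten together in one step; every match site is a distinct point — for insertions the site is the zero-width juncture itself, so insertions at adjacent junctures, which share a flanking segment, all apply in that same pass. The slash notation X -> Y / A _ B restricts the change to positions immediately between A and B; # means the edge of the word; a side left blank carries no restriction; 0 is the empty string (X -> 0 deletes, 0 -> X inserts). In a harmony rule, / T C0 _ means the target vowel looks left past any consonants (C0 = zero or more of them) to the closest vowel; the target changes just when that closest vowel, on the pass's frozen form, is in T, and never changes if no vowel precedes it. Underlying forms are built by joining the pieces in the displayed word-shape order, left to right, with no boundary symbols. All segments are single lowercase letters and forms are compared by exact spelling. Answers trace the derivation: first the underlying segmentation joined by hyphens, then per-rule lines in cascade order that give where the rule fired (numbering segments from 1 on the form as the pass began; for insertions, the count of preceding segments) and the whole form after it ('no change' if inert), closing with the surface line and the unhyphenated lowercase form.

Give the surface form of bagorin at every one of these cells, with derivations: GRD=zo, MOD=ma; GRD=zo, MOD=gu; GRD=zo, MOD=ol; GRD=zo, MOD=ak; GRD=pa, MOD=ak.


cell GRD=zo, MOD=ma:
underlying: a-bagorin-fn
1. o -> e, u -> i / F C0 _: no change
2. 0 -> e / C _ C #: inserts after position(s) 9: abagorinfen
surface: abagorinfen

cell GRD=zo, MOD=gu:
underlying: fs-bagorin-fn
1. o -> e, u -> i / F C0 _: no change
2. 0 -> e / C _ C #: inserts after position(s) 10: fsbagorinfen
surface: fsbagorinfen

cell GRD=zo, MOD=ol:
underlying: u-bagorin-fn
1. o -> e, u -> i / F C0 _: no change
2. 0 -> e / C _ C #: inserts after position(s) 9: ubagorinfen
surface: ubagorinfen

cell GRD=zo, MOD=ak:
underlying: po-bagorin-fn
1. o -> e, u -> i / F C0 _: no change
2. 0 -> e / C _ C #: inserts after position(s) 10: pobagorinfen
surface: pobagorinfen

cell GRD=pa, MOD=ak:
underlying: po-bagorin-zu
1. o -> e, u -> i / F C0 _: fires at position(s) 11: pobagorinzi
2. 0 -> e / C _ C #: no change
surface: pobagorinzi


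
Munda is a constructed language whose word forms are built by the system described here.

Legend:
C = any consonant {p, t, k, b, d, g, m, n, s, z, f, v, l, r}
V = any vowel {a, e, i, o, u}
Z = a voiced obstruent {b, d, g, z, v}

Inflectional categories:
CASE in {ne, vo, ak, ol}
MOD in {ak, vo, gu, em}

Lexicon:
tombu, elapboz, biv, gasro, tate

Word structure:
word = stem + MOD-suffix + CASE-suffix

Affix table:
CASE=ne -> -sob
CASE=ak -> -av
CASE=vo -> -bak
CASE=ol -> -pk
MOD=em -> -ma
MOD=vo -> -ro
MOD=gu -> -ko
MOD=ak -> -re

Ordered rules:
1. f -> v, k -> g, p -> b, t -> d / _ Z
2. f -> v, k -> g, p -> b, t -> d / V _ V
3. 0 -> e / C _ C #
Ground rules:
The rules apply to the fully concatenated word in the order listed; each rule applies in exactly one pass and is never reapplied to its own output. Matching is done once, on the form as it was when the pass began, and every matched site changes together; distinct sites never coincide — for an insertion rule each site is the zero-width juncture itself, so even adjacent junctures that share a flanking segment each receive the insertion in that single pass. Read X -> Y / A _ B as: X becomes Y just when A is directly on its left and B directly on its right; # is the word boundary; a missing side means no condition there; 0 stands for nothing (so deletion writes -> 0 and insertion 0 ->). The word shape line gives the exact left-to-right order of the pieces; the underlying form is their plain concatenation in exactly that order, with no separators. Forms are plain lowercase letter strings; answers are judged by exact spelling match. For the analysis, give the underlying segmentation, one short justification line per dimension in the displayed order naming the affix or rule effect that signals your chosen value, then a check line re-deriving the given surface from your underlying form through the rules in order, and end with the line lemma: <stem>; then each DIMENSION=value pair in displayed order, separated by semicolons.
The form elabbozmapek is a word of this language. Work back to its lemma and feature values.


underlying: elapboz-ma-pk
CASE=ol - signalled by the affix -pk
MOD=em - signalled by the affix -ma
check: elapbozmapk -> elabbozmapk -> elabbozmapk -> elabbozmapek
lemma: elapboz; CASE=ol; MOD=em


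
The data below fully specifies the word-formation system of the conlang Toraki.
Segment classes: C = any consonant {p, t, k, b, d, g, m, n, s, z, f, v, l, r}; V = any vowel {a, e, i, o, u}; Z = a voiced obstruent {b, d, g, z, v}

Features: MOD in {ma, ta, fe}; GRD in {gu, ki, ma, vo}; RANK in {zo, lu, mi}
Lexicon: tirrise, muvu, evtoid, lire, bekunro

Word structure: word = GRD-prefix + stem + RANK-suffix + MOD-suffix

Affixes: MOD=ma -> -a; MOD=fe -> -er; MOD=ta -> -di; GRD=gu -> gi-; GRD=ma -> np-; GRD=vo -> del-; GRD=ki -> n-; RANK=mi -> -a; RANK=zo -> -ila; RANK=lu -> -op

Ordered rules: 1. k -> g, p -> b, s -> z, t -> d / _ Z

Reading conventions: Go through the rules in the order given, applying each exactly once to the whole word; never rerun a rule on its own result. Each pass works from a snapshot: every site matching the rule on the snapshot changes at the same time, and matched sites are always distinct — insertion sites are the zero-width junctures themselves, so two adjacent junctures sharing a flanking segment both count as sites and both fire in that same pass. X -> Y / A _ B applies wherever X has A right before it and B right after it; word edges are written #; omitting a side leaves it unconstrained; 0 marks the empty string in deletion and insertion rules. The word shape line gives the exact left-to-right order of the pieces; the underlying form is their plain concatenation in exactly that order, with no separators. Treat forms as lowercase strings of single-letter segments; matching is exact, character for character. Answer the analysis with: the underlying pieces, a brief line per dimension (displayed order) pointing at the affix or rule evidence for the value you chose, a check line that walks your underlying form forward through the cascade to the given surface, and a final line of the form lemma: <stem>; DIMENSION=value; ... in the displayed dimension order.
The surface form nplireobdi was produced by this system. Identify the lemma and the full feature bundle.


underlying: np-lire-op-di
MOD=ta - signalled by the affix -di
GRD=ma - signalled by the affix np-
RANK=lu - signalled by the affix -op
check: nplireopdi -> nplireobdi
lemma: lire; MOD=ta; GRD=ma; RANK=lu


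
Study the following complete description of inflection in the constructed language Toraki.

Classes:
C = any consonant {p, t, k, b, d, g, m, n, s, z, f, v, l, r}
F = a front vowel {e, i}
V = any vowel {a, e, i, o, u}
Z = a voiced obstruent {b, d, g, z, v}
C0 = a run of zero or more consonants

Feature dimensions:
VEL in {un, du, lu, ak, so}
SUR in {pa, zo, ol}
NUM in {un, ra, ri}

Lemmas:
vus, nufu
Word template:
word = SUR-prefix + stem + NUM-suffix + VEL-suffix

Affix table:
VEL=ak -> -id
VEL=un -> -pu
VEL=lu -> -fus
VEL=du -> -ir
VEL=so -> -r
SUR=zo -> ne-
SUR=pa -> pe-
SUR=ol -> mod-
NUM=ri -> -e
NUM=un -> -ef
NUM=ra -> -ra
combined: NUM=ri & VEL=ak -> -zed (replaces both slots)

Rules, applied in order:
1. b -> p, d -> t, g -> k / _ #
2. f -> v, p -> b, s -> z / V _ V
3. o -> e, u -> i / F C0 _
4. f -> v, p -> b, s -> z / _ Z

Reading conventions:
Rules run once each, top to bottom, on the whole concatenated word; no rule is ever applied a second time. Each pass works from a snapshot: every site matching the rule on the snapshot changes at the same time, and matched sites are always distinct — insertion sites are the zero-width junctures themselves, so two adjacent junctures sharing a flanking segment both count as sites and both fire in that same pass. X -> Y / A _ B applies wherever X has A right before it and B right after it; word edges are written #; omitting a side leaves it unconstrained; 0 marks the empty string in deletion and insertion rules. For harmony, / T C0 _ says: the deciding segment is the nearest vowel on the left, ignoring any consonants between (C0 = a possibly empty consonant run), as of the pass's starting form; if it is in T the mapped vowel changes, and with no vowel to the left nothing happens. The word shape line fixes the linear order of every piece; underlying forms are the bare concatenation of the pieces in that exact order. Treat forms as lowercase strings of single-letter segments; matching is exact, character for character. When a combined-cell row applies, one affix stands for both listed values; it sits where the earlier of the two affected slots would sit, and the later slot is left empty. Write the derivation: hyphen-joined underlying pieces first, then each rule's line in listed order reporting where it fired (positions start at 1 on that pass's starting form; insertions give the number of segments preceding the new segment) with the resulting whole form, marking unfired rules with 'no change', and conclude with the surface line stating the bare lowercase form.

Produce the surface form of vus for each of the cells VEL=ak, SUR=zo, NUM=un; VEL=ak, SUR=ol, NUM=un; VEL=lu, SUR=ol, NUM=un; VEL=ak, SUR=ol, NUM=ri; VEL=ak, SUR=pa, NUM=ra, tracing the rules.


cell VEL=ak, SUR=zo, NUM=un:
underlying: ne-vus-ef-id
1. b -> p, d -> t, g -> k / _ #: fires at position(s) 9: nevusefit
2. f -> v, p -> b, s -> z / V _ V: fires at position(s) 5, 7: nevuzevit
3. o -> e, u -> i / F C0 _: fires at position(s) 4: nevizevit
4. f -> v, p -> b, s -> z / _ Z: no change
surface: nevizevit

cell VEL=ak, SUR=ol, NUM=un:
underlying: mod-vus-ef-id
1. b -> p, d -> t, g -> k / _ #: fires at position(s) 10: modvusefit
2. f -> v, p -> b, s -> z / V _ V: fires at position(s) 6, 8: modvuzevit
3. o -> e, u -> i / F C0 _: no change
4. f -> v, p -> b, s -> z / _ Z: no change
surface: modvuzevit

cell VEL=lu, SUR=ol, NUM=un:
underlying: mod-vus-ef-fus
1. b -> p, d -> t, g -> k / _ #: no change
2. f -> v, p -> b, s -> z / V _ V: fires at position(s) 6: modvuzeffus
3. o -> e, u -> i / F C0 _: fires at position(s) 10: modvuzeffis
4. f -> v, p -> b, s -> z / _ Z: no change
surface: modvuzeffis

cell VEL=ak, SUR=ol, NUM=ri:
underlying: mod-vus-zed
1. b -> p, d -> t, g -> k / _ #: fires at position(s) 9: modvuszet
2. f -> v, p -> b, s -> z / V _ V: no change
3. o -> e, u -> i / F C0 _: no change
4. f -> v, p -> b, s -> z / _ Z: fires at position(s) 6: modvuzzet
surface: modvuzzet

cell VEL=ak, SUR=pa, NUM=ra:
underlying: pe-vus-ra-id
1. b -> p, d -> t, g -> k / _ #: fires at position(s) 9: pevusrait
2. f -> v, p -> b, s -> z / V _ V: no change
3. o -> e, u -> i / F C0 _: fires at position(s) 4: pevisrait
4. f -> v, p -> b, s -> z / _ Z: no change
surface: pevisrait


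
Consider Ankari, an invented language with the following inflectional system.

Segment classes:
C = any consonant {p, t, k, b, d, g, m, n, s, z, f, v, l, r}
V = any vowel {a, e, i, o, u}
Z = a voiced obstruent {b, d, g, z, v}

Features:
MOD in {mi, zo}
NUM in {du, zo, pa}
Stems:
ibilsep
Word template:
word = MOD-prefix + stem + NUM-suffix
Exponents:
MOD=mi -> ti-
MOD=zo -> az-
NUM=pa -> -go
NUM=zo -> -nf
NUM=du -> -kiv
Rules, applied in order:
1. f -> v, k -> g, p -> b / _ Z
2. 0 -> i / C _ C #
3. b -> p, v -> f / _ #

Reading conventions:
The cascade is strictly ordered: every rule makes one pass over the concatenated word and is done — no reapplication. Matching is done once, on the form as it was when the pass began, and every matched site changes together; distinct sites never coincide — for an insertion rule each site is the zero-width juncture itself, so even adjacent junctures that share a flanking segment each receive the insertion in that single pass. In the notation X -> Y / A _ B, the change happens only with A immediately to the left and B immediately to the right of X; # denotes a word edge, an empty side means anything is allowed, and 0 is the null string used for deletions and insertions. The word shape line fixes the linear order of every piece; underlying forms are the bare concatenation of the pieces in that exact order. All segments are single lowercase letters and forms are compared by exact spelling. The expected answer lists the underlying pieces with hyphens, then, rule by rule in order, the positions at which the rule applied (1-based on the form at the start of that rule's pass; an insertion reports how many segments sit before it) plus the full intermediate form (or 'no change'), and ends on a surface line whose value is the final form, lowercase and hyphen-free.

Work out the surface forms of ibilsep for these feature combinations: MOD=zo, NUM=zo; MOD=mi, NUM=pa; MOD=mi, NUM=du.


cell MOD=zo, NUM=zo:
underlying: az-ibilsep-nf
1. f -> v, k -> g, p -> b / _ Z: no change
2. 0 -> i / C _ C #: inserts after position(s) 10: azibilsepnif
3. b -> p, v -> f / _ #: no change
surface: azibilsepnif

cell MOD=mi, NUM=pa:
underlying: ti-ibilsep-go
1. f -> v, k -> g, p -> b / _ Z: fires at position(s) 9: tiibilsebgo
2. 0 -> i / C _ C #: no change
3. b -> p, v -> f / _ #: no change
surface: tiibilsebgo

cell MOD=mi, NUM=du:
underlying: ti-ibilsep-kiv
1. f -> v, k -> g, p -> b / _ Z: no change
2. 0 -> i / C _ C #: no change
3. b -> p, v -> f / _ #: fires at position(s) 12: tiibilsepkif
surface: tiibilsepkif


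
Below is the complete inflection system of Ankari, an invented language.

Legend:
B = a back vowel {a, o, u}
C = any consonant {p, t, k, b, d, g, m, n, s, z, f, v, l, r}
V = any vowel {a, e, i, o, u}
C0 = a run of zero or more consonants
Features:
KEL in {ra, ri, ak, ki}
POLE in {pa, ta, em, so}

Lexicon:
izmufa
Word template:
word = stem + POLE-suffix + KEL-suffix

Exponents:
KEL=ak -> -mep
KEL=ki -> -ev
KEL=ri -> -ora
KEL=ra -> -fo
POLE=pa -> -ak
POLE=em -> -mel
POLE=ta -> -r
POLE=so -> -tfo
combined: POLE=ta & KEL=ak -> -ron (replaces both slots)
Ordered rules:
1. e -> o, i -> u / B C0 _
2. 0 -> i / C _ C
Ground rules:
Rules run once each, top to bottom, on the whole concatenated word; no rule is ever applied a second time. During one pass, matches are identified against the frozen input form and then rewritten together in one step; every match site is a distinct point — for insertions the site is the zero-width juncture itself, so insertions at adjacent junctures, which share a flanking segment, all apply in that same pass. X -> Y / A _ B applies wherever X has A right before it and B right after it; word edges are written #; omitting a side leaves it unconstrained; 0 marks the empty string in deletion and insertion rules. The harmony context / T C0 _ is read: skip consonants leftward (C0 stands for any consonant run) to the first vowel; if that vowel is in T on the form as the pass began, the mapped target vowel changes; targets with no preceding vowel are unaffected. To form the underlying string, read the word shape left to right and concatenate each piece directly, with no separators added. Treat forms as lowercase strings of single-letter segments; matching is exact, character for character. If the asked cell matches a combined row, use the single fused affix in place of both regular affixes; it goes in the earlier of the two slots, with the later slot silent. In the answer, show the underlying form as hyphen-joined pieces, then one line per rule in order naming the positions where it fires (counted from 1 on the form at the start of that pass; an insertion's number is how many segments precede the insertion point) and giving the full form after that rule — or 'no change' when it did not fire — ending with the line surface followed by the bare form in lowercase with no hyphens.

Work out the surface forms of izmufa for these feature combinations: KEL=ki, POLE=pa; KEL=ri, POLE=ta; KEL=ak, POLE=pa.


cell KEL=ki, POLE=pa:
underlying: izmufa-ak-ev
1. e -> o, i -> u / B C0 _: fires at position(s) 9: izmufaakov
2. 0 -> i / C _ C: inserts after position(s) 2: izimufaakov
surface: izimufaakov

cell KEL=ri, POLE=ta:
underlying: izmufa-r-ora
1. e -> o, i -> u / B C0 _: no change
2. 0 -> i / C _ C: inserts after position(s) 2: izimufarora
surface: izimufarora

cell KEL=ak, POLE=pa:
underlying: izmufa-ak-mep
1. e -> o, i -> u / B C0 _: fires at position(s) 10: izmufaakmop
2. 0 -> i / C _ C: inserts after position(s) 2, 8: izimufaakimop
surface: izimufaakimop
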